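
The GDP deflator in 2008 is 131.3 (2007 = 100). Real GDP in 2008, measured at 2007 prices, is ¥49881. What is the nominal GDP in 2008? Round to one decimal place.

65493.8

Nominal = Real × (Index/100) = 49881 × (131.3/100)
        = 49881 × 1.313 = 65493.7530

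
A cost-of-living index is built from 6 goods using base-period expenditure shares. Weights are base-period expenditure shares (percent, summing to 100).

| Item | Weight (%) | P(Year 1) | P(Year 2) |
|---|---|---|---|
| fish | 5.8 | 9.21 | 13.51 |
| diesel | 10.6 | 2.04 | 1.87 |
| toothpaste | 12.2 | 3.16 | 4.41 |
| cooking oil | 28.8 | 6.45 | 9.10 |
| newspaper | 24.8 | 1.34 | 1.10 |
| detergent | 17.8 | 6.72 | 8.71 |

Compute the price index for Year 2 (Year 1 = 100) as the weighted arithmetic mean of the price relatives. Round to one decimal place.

119.3

fish: 5.8 × (13.51/9.21) = 5.8 × 1.466884 = 8.5079
diesel: 10.6 × (1.87/2.04) = 10.6 × 0.916667 = 9.7167
toothpaste: 12.2 × (4.41/3.16) = 12.2 × 1.395570 = 17.0259
cooking oil: 28.8 × (9.10/6.45) = 28.8 × 1.410853 = 40.6326
newspaper: 24.8 × (1.10/1.34) = 24.8 × 0.820896 = 20.3582
detergent: 17.8 × (8.71/6.72) = 17.8 × 1.296131 = 23.0711
Index = Σ wᵢ·(p₁ᵢ/p₀ᵢ) = 8.5079 + 9.7167 + 17.0259 + 40.6326 + 20.3582 + 23.0711 = 119.3124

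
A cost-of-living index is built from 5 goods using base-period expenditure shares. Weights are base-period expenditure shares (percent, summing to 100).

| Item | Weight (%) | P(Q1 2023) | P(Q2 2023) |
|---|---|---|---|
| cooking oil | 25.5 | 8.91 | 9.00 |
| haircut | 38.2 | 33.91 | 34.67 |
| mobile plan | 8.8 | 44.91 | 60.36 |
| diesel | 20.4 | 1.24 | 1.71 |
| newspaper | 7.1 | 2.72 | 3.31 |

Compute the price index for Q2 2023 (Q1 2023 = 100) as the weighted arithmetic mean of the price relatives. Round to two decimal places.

cooking oil: 25.5 × (9.00/8.91) = 25.5 × 1.010101 = 25.7576
haircut: 38.2 × (34.67/33.91) = 38.2 × 1.022412 = 39.0561
mobile plan: 8.8 × (60.36/44.91) = 8.8 × 1.344021 = 11.8274
diesel: 20.4 × (1.71/1.24) = 20.4 × 1.379032 = 28.1323
newspaper: 7.1 × (3.31/2.72) = 7.1 × 1.216912 = 8.6401
Index = Σ wᵢ·(p₁ᵢ/p₀ᵢ) = 25.7576 + 39.0561 + 11.8274 + 28.1323 + 8.6401 = 113.4134

113.41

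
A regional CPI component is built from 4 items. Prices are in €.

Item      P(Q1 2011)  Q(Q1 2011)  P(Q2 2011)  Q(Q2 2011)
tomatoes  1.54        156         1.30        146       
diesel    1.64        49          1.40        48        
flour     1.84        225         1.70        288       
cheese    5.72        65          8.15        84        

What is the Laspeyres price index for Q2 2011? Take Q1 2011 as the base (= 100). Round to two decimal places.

106.98

Laspeyres price index uses base-period quantities as weights.
ΣP(Q2 2011)·Q(Q1 2011) = 1.30×156 + 1.40×49 + 1.70×225 + 8.15×65 = 202.8 + 68.6 + 382.5 + 529.75 = 1183.65
ΣP(Q1 2011)·Q(Q1 2011) = 1.54×156 + 1.64×49 + 1.84×225 + 5.72×65 = 240.24 + 80.36 + 414 + 371.8 = 1106.4
Index = 1183.65 / 1106.4 × 100 = 106.9821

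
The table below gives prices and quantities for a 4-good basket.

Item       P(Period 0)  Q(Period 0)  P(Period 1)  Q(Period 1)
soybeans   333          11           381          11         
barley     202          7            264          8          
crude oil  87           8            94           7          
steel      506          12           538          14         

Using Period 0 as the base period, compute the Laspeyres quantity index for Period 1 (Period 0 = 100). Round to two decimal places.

Laspeyres quantity index uses base-period prices as weights.
ΣP(Period 0)·Q(Period 1) = 333×11 + 202×8 + 87×7 + 506×14 = 3663 + 1616 + 609 + 7084 = 12972
ΣP(Period 0)·Q(Period 0) = 333×11 + 202×7 + 87×8 + 506×12 = 3663 + 1414 + 696 + 6072 = 11845
Index = 12972 / 11845 × 100 = 109.5146

109.51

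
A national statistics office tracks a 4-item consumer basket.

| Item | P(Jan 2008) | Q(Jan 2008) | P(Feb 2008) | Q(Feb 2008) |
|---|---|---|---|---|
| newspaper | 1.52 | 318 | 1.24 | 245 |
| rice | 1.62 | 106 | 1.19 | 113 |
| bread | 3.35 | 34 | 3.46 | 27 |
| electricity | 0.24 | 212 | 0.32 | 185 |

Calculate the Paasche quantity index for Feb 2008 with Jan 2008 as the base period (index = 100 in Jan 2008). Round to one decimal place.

83.7

Paasche quantity index uses current-period prices as weights.
ΣP(Feb 2008)·Q(Feb 2008) = 1.24×245 + 1.19×113 + 3.46×27 + 0.32×185 = 303.8 + 134.47 + 93.42 + 59.2 = 590.89
ΣP(Feb 2008)·Q(Jan 2008) = 1.24×318 + 1.19×106 + 3.46×34 + 0.32×212 = 394.32 + 126.14 + 117.64 + 67.84 = 705.94
Index = 590.89 / 705.94 × 100 = 83.7026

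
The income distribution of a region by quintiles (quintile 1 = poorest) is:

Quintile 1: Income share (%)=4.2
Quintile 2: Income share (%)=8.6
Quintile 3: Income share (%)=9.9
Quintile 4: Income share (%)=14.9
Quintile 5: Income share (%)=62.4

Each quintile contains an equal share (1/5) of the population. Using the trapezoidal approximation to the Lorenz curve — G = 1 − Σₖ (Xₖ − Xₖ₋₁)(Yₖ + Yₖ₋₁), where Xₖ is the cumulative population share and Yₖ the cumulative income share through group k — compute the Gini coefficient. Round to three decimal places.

0.491

Cumulative income shares Yₖ: 0.0420, 0.1280, 0.2270, 0.3760, 1.0000
Σ (Xₖ−Xₖ₋₁)(Yₖ+Yₖ₋₁) = (1/5)(0.0420+0.0000) + (1/5)(0.1280+0.0420) + (1/5)(0.2270+0.1280) + (1/5)(0.3760+0.2270) + (1/5)(1.0000+0.3760)
  = 0.0084 + 0.0340 + 0.0710 + 0.1206 + 0.2752 = 0.5092
G = 1 − 0.5092 = 0.4908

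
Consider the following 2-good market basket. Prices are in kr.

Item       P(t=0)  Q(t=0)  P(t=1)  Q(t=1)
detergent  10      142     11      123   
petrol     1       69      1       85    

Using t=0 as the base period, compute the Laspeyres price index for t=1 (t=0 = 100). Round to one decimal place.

Laspeyres price index uses base-period quantities as weights.
ΣP(t=1)·Q(t=0) = 11×142 + 1×69 = 1562 + 69 = 1631
ΣP(t=0)·Q(t=0) = 10×142 + 1×69 = 1420 + 69 = 1489
Index = 1631 / 1489 × 100 = 109.5366

109.5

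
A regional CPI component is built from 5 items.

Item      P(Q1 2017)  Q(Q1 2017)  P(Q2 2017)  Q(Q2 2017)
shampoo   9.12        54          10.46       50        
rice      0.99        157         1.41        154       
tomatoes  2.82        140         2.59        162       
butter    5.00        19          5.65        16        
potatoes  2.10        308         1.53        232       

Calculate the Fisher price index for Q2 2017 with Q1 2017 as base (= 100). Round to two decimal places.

Laspeyres component (base-period weights):
ΣP(Q2 2017)Q(Q1 2017) = 10.46×54 + 1.41×157 + 2.59×140 + 5.65×19 + 1.53×308 = 564.84 + 221.37 + 362.6 + 107.35 + 471.24 = 1727.4
ΣP(Q1 2017)Q(Q1 2017) = 9.12×54 + 0.99×157 + 2.82×140 + 5.00×19 + 2.10×308 = 492.48 + 155.43 + 394.8 + 95 + 646.8 = 1784.51
L = 1727.4 / 1784.51 × 100 = 96.7997
Paasche component (current-period weights):
ΣP(Q2 2017)Q(Q2 2017) = 10.46×50 + 1.41×154 + 2.59×162 + 5.65×16 + 1.53×232 = 523 + 217.14 + 419.58 + 90.4 + 354.96 = 1605.08
ΣP(Q1 2017)Q(Q2 2017) = 9.12×50 + 0.99×154 + 2.82×162 + 5.00×16 + 2.10×232 = 456 + 152.46 + 456.84 + 80 + 487.2 = 1632.5
P = 1605.08 / 1632.5 × 100 = 98.3204
Fisher = √(L × P) = √(96.7997 × 98.3204) = 97.5571

97.56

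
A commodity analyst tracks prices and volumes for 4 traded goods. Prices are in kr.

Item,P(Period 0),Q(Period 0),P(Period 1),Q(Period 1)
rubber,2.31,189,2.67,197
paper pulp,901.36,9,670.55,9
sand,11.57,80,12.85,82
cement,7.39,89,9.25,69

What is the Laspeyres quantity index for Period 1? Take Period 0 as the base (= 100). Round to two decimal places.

98.95

Laspeyres quantity index uses base-period prices as weights.
ΣP(Period 0)·Q(Period 1) = 2.31×197 + 901.36×9 + 11.57×82 + 7.39×69 = 455.07 + 8112.24 + 948.74 + 509.91 = 10025.96
ΣP(Period 0)·Q(Period 0) = 2.31×189 + 901.36×9 + 11.57×80 + 7.39×89 = 436.59 + 8112.24 + 925.6 + 657.71 = 10132.14
Index = 10025.96 / 10132.14 × 100 = 98.9520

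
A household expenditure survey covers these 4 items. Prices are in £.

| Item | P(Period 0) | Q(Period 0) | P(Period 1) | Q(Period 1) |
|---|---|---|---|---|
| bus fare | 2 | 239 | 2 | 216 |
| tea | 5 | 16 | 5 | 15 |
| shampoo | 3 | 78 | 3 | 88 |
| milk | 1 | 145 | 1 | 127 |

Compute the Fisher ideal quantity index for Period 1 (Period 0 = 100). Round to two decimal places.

Laspeyres component (base-period weights):
ΣP(Period 0)Q(Period 1) = 2×216 + 5×15 + 3×88 + 1×127 = 432 + 75 + 264 + 127 = 898
ΣP(Period 0)Q(Period 0) = 2×239 + 5×16 + 3×78 + 1×145 = 478 + 80 + 234 + 145 = 937
L = 898 / 937 × 100 = 95.8378
Paasche component (current-period weights):
ΣP(Period 1)Q(Period 1) = 2×216 + 5×15 + 3×88 + 1×127 = 432 + 75 + 264 + 127 = 898
ΣP(Period 1)Q(Period 0) = 2×239 + 5×16 + 3×78 + 1×145 = 478 + 80 + 234 + 145 = 937
P = 898 / 937 × 100 = 95.8378
Fisher = √(L × P) = √(95.8378 × 95.8378) = 95.8378

95.84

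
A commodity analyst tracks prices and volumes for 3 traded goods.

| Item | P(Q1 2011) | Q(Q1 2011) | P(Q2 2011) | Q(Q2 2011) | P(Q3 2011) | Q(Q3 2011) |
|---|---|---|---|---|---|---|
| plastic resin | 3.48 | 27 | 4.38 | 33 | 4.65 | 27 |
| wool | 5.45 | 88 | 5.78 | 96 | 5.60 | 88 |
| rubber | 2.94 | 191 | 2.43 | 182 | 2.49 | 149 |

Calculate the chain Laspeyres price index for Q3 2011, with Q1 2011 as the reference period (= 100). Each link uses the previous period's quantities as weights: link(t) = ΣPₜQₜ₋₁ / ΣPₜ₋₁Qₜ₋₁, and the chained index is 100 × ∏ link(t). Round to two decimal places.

96.33

Link Q1 2011→Q2 2011:
ΣP(Q2 2011)Q(Q1 2011) = 4.38×27 + 5.78×88 + 2.43×191 = 118.26 + 508.64 + 464.13 = 1091.03
ΣP(Q1 2011)Q(Q1 2011) = 3.48×27 + 5.45×88 + 2.94×191 = 93.96 + 479.6 + 561.54 = 1135.1
link = 1091.03/1135.1 = 0.961175
Link Q2 2011→Q3 2011:
ΣP(Q3 2011)Q(Q2 2011) = 4.65×33 + 5.60×96 + 2.49×182 = 153.45 + 537.6 + 453.18 = 1144.23
ΣP(Q2 2011)Q(Q2 2011) = 4.38×33 + 5.78×96 + 2.43×182 = 144.54 + 554.88 + 442.26 = 1141.68
link = 1144.23/1141.68 = 1.002234
Chained index = 100 × 0.961175 × 1.002234 = 96.3322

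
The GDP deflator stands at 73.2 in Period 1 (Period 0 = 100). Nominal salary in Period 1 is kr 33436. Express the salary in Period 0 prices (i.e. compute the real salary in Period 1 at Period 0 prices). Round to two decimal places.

45677.60

Real = Nominal ÷ (Index/100) = 33436 ÷ (73.2/100)
     = 33436 ÷ 0.732 = 45677.5956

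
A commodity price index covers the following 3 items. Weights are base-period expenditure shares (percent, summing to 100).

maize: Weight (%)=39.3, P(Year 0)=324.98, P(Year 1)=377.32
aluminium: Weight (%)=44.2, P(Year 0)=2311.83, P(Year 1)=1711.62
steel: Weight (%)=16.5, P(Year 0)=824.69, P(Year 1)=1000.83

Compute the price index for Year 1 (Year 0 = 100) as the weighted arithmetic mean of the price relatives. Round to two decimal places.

maize: 39.3 × (377.32/324.98) = 39.3 × 1.161056 = 45.6295
aluminium: 44.2 × (1711.62/2311.83) = 44.2 × 0.740375 = 32.7246
steel: 16.5 × (1000.83/824.69) = 16.5 × 1.213583 = 20.0241
Index = Σ wᵢ·(p₁ᵢ/p₀ᵢ) = 45.6295 + 32.7246 + 20.0241 = 98.3782

98.38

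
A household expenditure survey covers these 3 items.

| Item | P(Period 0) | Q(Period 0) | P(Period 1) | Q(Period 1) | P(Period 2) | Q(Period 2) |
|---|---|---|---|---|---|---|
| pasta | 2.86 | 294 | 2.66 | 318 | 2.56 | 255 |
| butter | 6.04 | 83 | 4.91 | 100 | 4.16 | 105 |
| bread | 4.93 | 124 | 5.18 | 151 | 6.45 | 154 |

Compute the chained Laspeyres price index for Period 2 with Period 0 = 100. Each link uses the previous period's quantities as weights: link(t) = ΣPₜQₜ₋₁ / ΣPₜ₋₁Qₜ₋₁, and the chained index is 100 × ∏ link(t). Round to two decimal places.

97.54

Link Period 0→Period 1:
ΣP(Period 1)Q(Period 0) = 2.66×294 + 4.91×83 + 5.18×124 = 782.04 + 407.53 + 642.32 = 1831.89
ΣP(Period 0)Q(Period 0) = 2.86×294 + 6.04×83 + 4.93×124 = 840.84 + 501.32 + 611.32 = 1953.48
link = 1831.89/1953.48 = 0.937757
Link Period 1→Period 2:
ΣP(Period 2)Q(Period 1) = 2.56×318 + 4.16×100 + 6.45×151 = 814.08 + 416 + 973.95 = 2204.03
ΣP(Period 1)Q(Period 1) = 2.66×318 + 4.91×100 + 5.18×151 = 845.88 + 491 + 782.18 = 2119.06
link = 2204.03/2119.06 = 1.040098
Chained index = 100 × 0.937757 × 1.040098 = 97.5359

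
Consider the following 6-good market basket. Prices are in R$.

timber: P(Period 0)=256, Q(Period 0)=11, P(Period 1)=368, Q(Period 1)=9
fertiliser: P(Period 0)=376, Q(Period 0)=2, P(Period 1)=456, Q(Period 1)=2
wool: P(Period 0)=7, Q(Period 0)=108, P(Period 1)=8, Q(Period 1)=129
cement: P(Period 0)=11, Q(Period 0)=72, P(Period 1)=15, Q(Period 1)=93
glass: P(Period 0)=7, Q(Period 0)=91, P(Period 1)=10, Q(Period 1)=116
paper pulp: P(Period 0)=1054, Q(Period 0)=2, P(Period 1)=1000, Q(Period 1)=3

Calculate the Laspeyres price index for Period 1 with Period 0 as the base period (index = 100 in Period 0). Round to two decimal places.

Laspeyres price index uses base-period quantities as weights.
ΣP(Period 1)·Q(Period 0) = 368×11 + 456×2 + 8×108 + 15×72 + 10×91 + 1000×2 = 4048 + 912 + 864 + 1080 + 910 + 2000 = 9814
ΣP(Period 0)·Q(Period 0) = 256×11 + 376×2 + 7×108 + 11×72 + 7×91 + 1054×2 = 2816 + 752 + 756 + 792 + 637 + 2108 = 7861
Index = 9814 / 7861 × 100 = 124.8442

124.84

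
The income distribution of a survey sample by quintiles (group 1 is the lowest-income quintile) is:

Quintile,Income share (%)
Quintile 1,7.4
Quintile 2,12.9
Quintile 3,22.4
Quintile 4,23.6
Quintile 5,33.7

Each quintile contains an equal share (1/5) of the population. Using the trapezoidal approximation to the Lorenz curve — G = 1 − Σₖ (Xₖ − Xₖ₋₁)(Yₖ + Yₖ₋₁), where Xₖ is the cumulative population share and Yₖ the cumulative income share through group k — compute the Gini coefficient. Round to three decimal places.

Cumulative income shares Yₖ: 0.0740, 0.2030, 0.4270, 0.6630, 1.0000
Σ (Xₖ−Xₖ₋₁)(Yₖ+Yₖ₋₁) = (1/5)(0.0740+0.0000) + (1/5)(0.2030+0.0740) + (1/5)(0.4270+0.2030) + (1/5)(0.6630+0.4270) + (1/5)(1.0000+0.6630)
  = 0.0148 + 0.0554 + 0.1260 + 0.2180 + 0.3326 = 0.7468
G = 1 − 0.7468 = 0.2532

0.253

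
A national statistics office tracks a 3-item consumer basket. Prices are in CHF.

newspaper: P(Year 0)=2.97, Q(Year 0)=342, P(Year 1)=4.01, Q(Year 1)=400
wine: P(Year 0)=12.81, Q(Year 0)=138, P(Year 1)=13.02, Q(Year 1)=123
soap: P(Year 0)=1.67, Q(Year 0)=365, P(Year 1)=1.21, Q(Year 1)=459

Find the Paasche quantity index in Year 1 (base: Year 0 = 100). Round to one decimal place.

Paasche quantity index uses current-period prices as weights.
ΣP(Year 1)·Q(Year 1) = 4.01×400 + 13.02×123 + 1.21×459 = 1604 + 1601.46 + 555.39 = 3760.85
ΣP(Year 1)·Q(Year 0) = 4.01×342 + 13.02×138 + 1.21×365 = 1371.42 + 1796.76 + 441.65 = 3609.83
Index = 3760.85 / 3609.83 × 100 = 104.1836

104.2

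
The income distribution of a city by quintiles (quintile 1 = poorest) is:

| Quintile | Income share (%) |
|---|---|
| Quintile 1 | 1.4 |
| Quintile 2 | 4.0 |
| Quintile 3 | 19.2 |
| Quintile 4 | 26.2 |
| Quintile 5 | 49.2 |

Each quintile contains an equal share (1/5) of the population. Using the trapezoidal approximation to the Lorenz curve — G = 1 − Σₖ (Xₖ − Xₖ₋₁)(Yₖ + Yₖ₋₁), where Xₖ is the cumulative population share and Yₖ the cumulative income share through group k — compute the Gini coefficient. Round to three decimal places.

Cumulative income shares Yₖ: 0.0140, 0.0540, 0.2460, 0.5080, 1.0000
Σ (Xₖ−Xₖ₋₁)(Yₖ+Yₖ₋₁) = (1/5)(0.0140+0.0000) + (1/5)(0.0540+0.0140) + (1/5)(0.2460+0.0540) + (1/5)(0.5080+0.2460) + (1/5)(1.0000+0.5080)
  = 0.0028 + 0.0136 + 0.0600 + 0.1508 + 0.3016 = 0.5288
G = 1 − 0.5288 = 0.4712

0.471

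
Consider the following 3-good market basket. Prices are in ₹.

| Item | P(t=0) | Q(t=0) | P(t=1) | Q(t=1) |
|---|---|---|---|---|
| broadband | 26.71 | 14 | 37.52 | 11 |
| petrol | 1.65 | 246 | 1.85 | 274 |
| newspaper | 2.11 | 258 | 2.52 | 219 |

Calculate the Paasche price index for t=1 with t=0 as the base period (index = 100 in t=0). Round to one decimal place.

Paasche price index uses current-period quantities as weights.
ΣP(t=1)·Q(t=1) = 37.52×11 + 1.85×274 + 2.52×219 = 412.72 + 506.9 + 551.88 = 1471.5
ΣP(t=0)·Q(t=1) = 26.71×11 + 1.65×274 + 2.11×219 = 293.81 + 452.1 + 462.09 = 1208
Index = 1471.5 / 1208 × 100 = 121.8129

121.8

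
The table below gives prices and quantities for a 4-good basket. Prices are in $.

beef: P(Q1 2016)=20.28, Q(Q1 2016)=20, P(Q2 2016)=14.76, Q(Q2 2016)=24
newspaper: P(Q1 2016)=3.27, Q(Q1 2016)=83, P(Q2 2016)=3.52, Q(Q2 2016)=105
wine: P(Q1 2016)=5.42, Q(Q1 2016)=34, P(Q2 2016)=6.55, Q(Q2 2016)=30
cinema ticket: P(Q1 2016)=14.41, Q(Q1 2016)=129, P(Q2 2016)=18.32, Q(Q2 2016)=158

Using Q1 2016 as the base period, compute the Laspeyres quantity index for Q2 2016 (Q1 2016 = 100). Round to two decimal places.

Laspeyres quantity index uses base-period prices as weights.
ΣP(Q1 2016)·Q(Q2 2016) = 20.28×24 + 3.27×105 + 5.42×30 + 14.41×158 = 486.72 + 343.35 + 162.6 + 2276.78 = 3269.45
ΣP(Q1 2016)·Q(Q1 2016) = 20.28×20 + 3.27×83 + 5.42×34 + 14.41×129 = 405.6 + 271.41 + 184.28 + 1858.89 = 2720.18
Index = 3269.45 / 2720.18 × 100 = 120.1924

120.19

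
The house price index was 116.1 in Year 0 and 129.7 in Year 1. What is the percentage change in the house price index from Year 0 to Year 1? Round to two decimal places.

11.71%

Change = (129.7 − 116.1) / 116.1 × 100
       = 13.6 / 116.1 × 100 = 11.7140%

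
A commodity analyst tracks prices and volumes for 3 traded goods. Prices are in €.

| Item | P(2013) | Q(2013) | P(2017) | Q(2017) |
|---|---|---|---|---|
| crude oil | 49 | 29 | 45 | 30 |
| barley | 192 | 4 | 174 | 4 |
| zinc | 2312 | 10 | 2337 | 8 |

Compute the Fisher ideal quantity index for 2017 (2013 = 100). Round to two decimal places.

81.84

Laspeyres component (base-period weights):
ΣP(2013)Q(2017) = 49×30 + 192×4 + 2312×8 = 1470 + 768 + 18496 = 20734
ΣP(2013)Q(2013) = 49×29 + 192×4 + 2312×10 = 1421 + 768 + 23120 = 25309
L = 20734 / 25309 × 100 = 81.9234
Paasche component (current-period weights):
ΣP(2017)Q(2017) = 45×30 + 174×4 + 2337×8 = 1350 + 696 + 18696 = 20742
ΣP(2017)Q(2013) = 45×29 + 174×4 + 2337×10 = 1305 + 696 + 23370 = 25371
P = 20742 / 25371 × 100 = 81.7548
Fisher = √(L × P) = √(81.9234 × 81.7548) = 81.8390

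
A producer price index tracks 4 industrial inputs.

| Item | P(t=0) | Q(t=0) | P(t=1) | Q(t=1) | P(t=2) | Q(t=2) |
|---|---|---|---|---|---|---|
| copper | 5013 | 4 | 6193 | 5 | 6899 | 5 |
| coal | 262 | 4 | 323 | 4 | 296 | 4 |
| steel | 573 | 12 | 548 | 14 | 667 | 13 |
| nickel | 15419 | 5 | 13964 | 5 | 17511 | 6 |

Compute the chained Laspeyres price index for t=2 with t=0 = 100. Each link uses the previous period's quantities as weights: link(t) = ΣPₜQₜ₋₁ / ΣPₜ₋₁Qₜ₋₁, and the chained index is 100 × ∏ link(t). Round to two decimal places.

Link t=0→t=1:
ΣP(t=1)Q(t=0) = 6193×4 + 323×4 + 548×12 + 13964×5 = 24772 + 1292 + 6576 + 69820 = 102460
ΣP(t=0)Q(t=0) = 5013×4 + 262×4 + 573×12 + 15419×5 = 20052 + 1048 + 6876 + 77095 = 105071
link = 102460/105071 = 0.975150
Link t=1→t=2:
ΣP(t=2)Q(t=1) = 6899×5 + 296×4 + 667×14 + 17511×5 = 34495 + 1184 + 9338 + 87555 = 132572
ΣP(t=1)Q(t=1) = 6193×5 + 323×4 + 548×14 + 13964×5 = 30965 + 1292 + 7672 + 69820 = 109749
link = 132572/109749 = 1.207956
Chained index = 100 × 0.975150 × 1.207956 = 117.7939

117.79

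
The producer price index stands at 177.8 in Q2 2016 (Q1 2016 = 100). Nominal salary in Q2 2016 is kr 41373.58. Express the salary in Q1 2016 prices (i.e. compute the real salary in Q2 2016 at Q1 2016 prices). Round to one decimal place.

Real = Nominal ÷ (Index/100) = 41373.58 ÷ (177.8/100)
     = 41373.58 ÷ 1.778 = 23269.7300

23269.7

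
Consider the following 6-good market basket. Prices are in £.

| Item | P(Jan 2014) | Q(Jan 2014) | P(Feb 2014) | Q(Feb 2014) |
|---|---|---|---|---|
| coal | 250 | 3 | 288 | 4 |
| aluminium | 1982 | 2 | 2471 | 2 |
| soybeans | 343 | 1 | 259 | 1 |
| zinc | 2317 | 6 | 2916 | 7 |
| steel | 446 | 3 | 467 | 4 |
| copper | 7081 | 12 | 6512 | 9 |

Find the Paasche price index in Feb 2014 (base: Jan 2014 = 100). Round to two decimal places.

Paasche price index uses current-period quantities as weights.
ΣP(Feb 2014)·Q(Feb 2014) = 288×4 + 2471×2 + 259×1 + 2916×7 + 467×4 + 6512×9 = 1152 + 4942 + 259 + 20412 + 1868 + 58608 = 87241
ΣP(Jan 2014)·Q(Feb 2014) = 250×4 + 1982×2 + 343×1 + 2317×7 + 446×4 + 7081×9 = 1000 + 3964 + 343 + 16219 + 1784 + 63729 = 87039
Index = 87241 / 87039 × 100 = 100.2321

100.23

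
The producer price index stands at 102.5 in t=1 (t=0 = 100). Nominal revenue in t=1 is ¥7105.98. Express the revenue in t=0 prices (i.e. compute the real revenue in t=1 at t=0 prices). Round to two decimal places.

Real = Nominal ÷ (Index/100) = 7105.98 ÷ (102.5/100)
     = 7105.98 ÷ 1.025 = 6932.6634

6932.66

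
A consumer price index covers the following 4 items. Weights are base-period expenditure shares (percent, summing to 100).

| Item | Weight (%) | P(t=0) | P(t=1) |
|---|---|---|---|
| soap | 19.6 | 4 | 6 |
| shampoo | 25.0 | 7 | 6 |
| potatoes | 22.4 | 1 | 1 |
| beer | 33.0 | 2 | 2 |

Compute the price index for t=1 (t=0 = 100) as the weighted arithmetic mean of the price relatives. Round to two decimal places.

106.23

soap: 19.6 × (6/4) = 19.6 × 1.500000 = 29.4000
shampoo: 25.0 × (6/7) = 25.0 × 0.857143 = 21.4286
potatoes: 22.4 × (1/1) = 22.4 × 1.000000 = 22.4000
beer: 33.0 × (2/2) = 33.0 × 1.000000 = 33.0000
Index = Σ wᵢ·(p₁ᵢ/p₀ᵢ) = 29.4000 + 21.4286 + 22.4000 + 33.0000 = 106.2286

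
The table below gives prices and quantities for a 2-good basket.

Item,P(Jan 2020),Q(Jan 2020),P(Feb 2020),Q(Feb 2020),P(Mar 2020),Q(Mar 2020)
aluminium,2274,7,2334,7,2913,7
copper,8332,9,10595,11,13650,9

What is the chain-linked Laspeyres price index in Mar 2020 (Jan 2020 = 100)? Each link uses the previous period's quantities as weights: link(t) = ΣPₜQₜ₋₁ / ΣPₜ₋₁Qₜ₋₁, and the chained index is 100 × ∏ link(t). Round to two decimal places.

Link Jan 2020→Feb 2020:
ΣP(Feb 2020)Q(Jan 2020) = 2334×7 + 10595×9 = 16338 + 95355 = 111693
ΣP(Jan 2020)Q(Jan 2020) = 2274×7 + 8332×9 = 15918 + 74988 = 90906
link = 111693/90906 = 1.228665
Link Feb 2020→Mar 2020:
ΣP(Mar 2020)Q(Feb 2020) = 2913×7 + 13650×11 = 20391 + 150150 = 170541
ΣP(Feb 2020)Q(Feb 2020) = 2334×7 + 10595×11 = 16338 + 116545 = 132883
link = 170541/132883 = 1.283392
Chained index = 100 × 1.228665 × 1.283392 = 157.6859

157.69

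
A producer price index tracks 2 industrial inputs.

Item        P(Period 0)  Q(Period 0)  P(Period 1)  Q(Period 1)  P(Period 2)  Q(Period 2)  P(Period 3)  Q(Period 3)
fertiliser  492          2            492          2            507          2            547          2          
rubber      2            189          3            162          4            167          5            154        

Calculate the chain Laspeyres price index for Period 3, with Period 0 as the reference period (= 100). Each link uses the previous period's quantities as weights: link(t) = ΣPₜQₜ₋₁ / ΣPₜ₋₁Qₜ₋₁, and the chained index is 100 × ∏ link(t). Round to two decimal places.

147.66

Link Period 0→Period 1:
ΣP(Period 1)Q(Period 0) = 492×2 + 3×189 = 984 + 567 = 1551
ΣP(Period 0)Q(Period 0) = 492×2 + 2×189 = 984 + 378 = 1362
link = 1551/1362 = 1.138767
Link Period 1→Period 2:
ΣP(Period 2)Q(Period 1) = 507×2 + 4×162 = 1014 + 648 = 1662
ΣP(Period 1)Q(Period 1) = 492×2 + 3×162 = 984 + 486 = 1470
link = 1662/1470 = 1.130612
Link Period 2→Period 3:
ΣP(Period 3)Q(Period 2) = 547×2 + 5×167 = 1094 + 835 = 1929
ΣP(Period 2)Q(Period 2) = 507×2 + 4×167 = 1014 + 668 = 1682
link = 1929/1682 = 1.146849
Chained index = 100 × 1.138767 × 1.130612 × 1.146849 = 147.6572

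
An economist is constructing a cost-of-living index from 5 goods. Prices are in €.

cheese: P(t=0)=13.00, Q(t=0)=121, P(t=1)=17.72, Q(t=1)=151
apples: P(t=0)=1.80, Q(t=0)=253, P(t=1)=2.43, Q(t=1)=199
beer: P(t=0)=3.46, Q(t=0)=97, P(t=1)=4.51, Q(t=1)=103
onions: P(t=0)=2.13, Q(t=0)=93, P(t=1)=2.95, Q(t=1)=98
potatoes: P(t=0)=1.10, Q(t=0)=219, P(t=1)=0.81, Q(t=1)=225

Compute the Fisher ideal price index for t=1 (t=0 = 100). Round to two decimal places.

130.41

Laspeyres component (base-period weights):
ΣP(t=1)Q(t=0) = 17.72×121 + 2.43×253 + 4.51×97 + 2.95×93 + 0.81×219 = 2144.12 + 614.79 + 437.47 + 274.35 + 177.39 = 3648.12
ΣP(t=0)Q(t=0) = 13.00×121 + 1.80×253 + 3.46×97 + 2.13×93 + 1.10×219 = 1573 + 455.4 + 335.62 + 198.09 + 240.9 = 2803.01
L = 3648.12 / 2803.01 × 100 = 130.1501
Paasche component (current-period weights):
ΣP(t=1)Q(t=1) = 17.72×151 + 2.43×199 + 4.51×103 + 2.95×98 + 0.81×225 = 2675.72 + 483.57 + 464.53 + 289.1 + 182.25 = 4095.17
ΣP(t=0)Q(t=1) = 13.00×151 + 1.80×199 + 3.46×103 + 2.13×98 + 1.10×225 = 1963 + 358.2 + 356.38 + 208.74 + 247.5 = 3133.82
P = 4095.17 / 3133.82 × 100 = 130.6766
Fisher = √(L × P) = √(130.1501 × 130.6766) = 130.4131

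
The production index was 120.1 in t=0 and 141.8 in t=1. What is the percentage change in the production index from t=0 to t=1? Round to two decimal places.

Change = (141.8 − 120.1) / 120.1 × 100
       = 21.7 / 120.1 × 100 = 18.0683%

18.07%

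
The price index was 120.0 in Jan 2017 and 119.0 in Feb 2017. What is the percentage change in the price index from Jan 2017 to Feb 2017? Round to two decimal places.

-0.83%

Change = (119.0 − 120.0) / 120.0 × 100
       = -1.0 / 120.0 × 100 = -0.8333%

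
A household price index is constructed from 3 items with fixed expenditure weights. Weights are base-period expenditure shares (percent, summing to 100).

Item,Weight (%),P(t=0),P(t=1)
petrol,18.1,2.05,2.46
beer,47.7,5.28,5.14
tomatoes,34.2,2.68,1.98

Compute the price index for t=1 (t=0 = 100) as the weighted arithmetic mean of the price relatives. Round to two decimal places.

petrol: 18.1 × (2.46/2.05) = 18.1 × 1.200000 = 21.7200
beer: 47.7 × (5.14/5.28) = 47.7 × 0.973485 = 46.4352
tomatoes: 34.2 × (1.98/2.68) = 34.2 × 0.738806 = 25.2672
Index = Σ wᵢ·(p₁ᵢ/p₀ᵢ) = 21.7200 + 46.4352 + 25.2672 = 93.4224

93.42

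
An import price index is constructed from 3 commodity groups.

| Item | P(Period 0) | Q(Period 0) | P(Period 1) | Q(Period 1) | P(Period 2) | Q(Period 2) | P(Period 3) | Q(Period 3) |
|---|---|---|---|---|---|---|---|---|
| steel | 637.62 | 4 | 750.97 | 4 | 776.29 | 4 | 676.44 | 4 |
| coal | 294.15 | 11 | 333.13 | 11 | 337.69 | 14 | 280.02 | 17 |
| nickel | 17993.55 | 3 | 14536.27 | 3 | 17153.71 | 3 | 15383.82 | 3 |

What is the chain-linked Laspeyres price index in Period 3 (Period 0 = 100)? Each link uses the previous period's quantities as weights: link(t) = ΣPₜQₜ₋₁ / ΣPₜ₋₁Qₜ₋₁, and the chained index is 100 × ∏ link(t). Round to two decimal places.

Link Period 0→Period 1:
ΣP(Period 1)Q(Period 0) = 750.97×4 + 333.13×11 + 14536.27×3 = 3003.88 + 3664.43 + 43608.81 = 50277.12
ΣP(Period 0)Q(Period 0) = 637.62×4 + 294.15×11 + 17993.55×3 = 2550.48 + 3235.65 + 53980.65 = 59766.78
link = 50277.12/59766.78 = 0.841222
Link Period 1→Period 2:
ΣP(Period 2)Q(Period 1) = 776.29×4 + 337.69×11 + 17153.71×3 = 3105.16 + 3714.59 + 51461.13 = 58280.88
ΣP(Period 1)Q(Period 1) = 750.97×4 + 333.13×11 + 14536.27×3 = 3003.88 + 3664.43 + 43608.81 = 50277.12
link = 58280.88/50277.12 = 1.159193
Link Period 2→Period 3:
ΣP(Period 3)Q(Period 2) = 676.44×4 + 280.02×14 + 15383.82×3 = 2705.76 + 3920.28 + 46151.46 = 52777.5
ΣP(Period 2)Q(Period 2) = 776.29×4 + 337.69×14 + 17153.71×3 = 3105.16 + 4727.66 + 51461.13 = 59293.95
link = 52777.5/59293.95 = 0.890099
Chained index = 100 × 0.841222 × 1.159193 × 0.890099 = 86.7970

86.80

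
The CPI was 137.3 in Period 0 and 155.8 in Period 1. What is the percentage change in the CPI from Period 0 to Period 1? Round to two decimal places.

Change = (155.8 − 137.3) / 137.3 × 100
       = 18.5 / 137.3 × 100 = 13.4741%

13.47%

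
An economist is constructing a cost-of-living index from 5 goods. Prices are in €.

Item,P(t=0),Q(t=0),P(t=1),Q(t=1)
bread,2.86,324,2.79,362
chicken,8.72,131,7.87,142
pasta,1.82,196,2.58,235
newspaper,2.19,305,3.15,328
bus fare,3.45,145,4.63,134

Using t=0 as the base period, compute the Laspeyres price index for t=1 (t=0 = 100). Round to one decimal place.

Laspeyres price index uses base-period quantities as weights.
ΣP(t=1)·Q(t=0) = 2.79×324 + 7.87×131 + 2.58×196 + 3.15×305 + 4.63×145 = 903.96 + 1030.97 + 505.68 + 960.75 + 671.35 = 4072.71
ΣP(t=0)·Q(t=0) = 2.86×324 + 8.72×131 + 1.82×196 + 2.19×305 + 3.45×145 = 926.64 + 1142.32 + 356.72 + 667.95 + 500.25 = 3593.88
Index = 4072.71 / 3593.88 × 100 = 113.3235

113.3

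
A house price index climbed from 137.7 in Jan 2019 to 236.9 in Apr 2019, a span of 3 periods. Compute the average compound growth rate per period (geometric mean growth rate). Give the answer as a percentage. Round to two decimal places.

Growth factor = (236.9/137.7)^(1/3) = (1.720407)^(1/3) = 1.198240
Growth rate = 1.198240 − 1 = 0.198240 = 19.8240%

19.82%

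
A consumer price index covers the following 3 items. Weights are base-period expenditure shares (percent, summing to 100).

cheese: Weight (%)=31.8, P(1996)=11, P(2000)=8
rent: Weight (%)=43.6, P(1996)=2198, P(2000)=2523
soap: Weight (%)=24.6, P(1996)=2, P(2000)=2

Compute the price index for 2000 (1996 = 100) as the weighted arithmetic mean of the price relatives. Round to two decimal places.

97.77

cheese: 31.8 × (8/11) = 31.8 × 0.727273 = 23.1273
rent: 43.6 × (2523/2198) = 43.6 × 1.147862 = 50.0468
soap: 24.6 × (2/2) = 24.6 × 1.000000 = 24.6000
Index = Σ wᵢ·(p₁ᵢ/p₀ᵢ) = 23.1273 + 50.0468 + 24.6000 = 97.7740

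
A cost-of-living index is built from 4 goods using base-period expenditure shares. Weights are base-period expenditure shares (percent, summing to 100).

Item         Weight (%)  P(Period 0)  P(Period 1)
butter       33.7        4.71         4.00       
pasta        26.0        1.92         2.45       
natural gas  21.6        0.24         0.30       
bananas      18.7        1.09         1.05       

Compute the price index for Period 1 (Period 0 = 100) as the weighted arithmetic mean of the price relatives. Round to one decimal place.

106.8

butter: 33.7 × (4.00/4.71) = 33.7 × 0.849257 = 28.6200
pasta: 26.0 × (2.45/1.92) = 26.0 × 1.276042 = 33.1771
natural gas: 21.6 × (0.30/0.24) = 21.6 × 1.250000 = 27.0000
bananas: 18.7 × (1.05/1.09) = 18.7 × 0.963303 = 18.0138
Index = Σ wᵢ·(p₁ᵢ/p₀ᵢ) = 28.6200 + 33.1771 + 27.0000 + 18.0138 = 106.8108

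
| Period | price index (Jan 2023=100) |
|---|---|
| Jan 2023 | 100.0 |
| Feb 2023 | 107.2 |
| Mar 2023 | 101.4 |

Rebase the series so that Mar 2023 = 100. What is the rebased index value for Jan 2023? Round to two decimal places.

98.62

Rebased(Jan 2023) = 100.0 / 101.4 × 100 = 98.6193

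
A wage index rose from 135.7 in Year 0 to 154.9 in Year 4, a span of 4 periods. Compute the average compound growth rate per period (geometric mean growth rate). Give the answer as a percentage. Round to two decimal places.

Growth factor = (154.9/135.7)^(1/4) = (1.141489)^(1/4) = 1.033637
Growth rate = 1.033637 − 1 = 0.033637 = 3.3637%

3.36%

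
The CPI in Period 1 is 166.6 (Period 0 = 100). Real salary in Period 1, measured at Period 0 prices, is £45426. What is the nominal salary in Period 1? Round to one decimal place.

75679.7

Nominal = Real × (Index/100) = 45426 × (166.6/100)
        = 45426 × 1.666 = 75679.7160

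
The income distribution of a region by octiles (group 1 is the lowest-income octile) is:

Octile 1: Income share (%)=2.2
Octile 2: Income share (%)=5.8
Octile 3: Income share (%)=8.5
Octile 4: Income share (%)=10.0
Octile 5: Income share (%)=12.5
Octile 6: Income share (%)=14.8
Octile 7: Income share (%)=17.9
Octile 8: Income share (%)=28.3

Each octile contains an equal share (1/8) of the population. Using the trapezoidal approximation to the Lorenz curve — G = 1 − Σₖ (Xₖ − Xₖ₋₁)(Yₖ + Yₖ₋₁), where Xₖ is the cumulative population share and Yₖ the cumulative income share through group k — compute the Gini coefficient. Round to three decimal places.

Cumulative income shares Yₖ: 0.0220, 0.0800, 0.1650, 0.2650, 0.3900, 0.5380, 0.7170, 1.0000
Σ (Xₖ−Xₖ₋₁)(Yₖ+Yₖ₋₁) = (1/8)(0.0220+0.0000) + (1/8)(0.0800+0.0220) + (1/8)(0.1650+0.0800) + (1/8)(0.2650+0.1650) + (1/8)(0.3900+0.2650) + (1/8)(0.5380+0.3900) + (1/8)(0.7170+0.5380) + (1/8)(1.0000+0.7170)
  = 0.0028 + 0.0128 + 0.0306 + 0.0538 + 0.0819 + 0.1160 + 0.1569 + 0.2146 = 0.6693
G = 1 − 0.6693 = 0.3307

0.331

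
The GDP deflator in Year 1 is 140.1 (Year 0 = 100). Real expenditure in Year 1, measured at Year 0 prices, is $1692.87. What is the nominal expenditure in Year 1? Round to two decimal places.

2371.71

Nominal = Real × (Index/100) = 1692.87 × (140.1/100)
        = 1692.87 × 1.401 = 2371.7109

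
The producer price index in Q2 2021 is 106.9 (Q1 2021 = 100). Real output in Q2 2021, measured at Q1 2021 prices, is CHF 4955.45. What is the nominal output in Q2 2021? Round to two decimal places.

5297.38

Nominal = Real × (Index/100) = 4955.45 × (106.9/100)
        = 4955.45 × 1.069 = 5297.3760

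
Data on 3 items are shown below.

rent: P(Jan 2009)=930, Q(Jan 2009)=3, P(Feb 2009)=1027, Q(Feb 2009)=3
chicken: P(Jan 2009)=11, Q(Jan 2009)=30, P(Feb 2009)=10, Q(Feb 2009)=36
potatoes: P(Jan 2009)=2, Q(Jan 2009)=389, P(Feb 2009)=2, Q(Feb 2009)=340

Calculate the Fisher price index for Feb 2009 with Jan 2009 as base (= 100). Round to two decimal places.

Laspeyres component (base-period weights):
ΣP(Feb 2009)Q(Jan 2009) = 1027×3 + 10×30 + 2×389 = 3081 + 300 + 778 = 4159
ΣP(Jan 2009)Q(Jan 2009) = 930×3 + 11×30 + 2×389 = 2790 + 330 + 778 = 3898
L = 4159 / 3898 × 100 = 106.6957
Paasche component (current-period weights):
ΣP(Feb 2009)Q(Feb 2009) = 1027×3 + 10×36 + 2×340 = 3081 + 360 + 680 = 4121
ΣP(Jan 2009)Q(Feb 2009) = 930×3 + 11×36 + 2×340 = 2790 + 396 + 680 = 3866
P = 4121 / 3866 × 100 = 106.5960
Fisher = √(L × P) = √(106.6957 × 106.5960) = 106.6458

106.65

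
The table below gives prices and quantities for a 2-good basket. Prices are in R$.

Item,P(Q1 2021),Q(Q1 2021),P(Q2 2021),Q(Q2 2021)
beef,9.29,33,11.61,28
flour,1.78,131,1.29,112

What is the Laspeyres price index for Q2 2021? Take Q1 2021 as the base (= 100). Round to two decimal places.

Laspeyres price index uses base-period quantities as weights.
ΣP(Q2 2021)·Q(Q1 2021) = 11.61×33 + 1.29×131 = 383.13 + 168.99 = 552.12
ΣP(Q1 2021)·Q(Q1 2021) = 9.29×33 + 1.78×131 = 306.57 + 233.18 = 539.75
Index = 552.12 / 539.75 × 100 = 102.2918

102.29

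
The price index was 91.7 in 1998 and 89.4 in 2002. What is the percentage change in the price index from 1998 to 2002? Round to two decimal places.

Change = (89.4 − 91.7) / 91.7 × 100
       = -2.3 / 91.7 × 100 = -2.5082%

-2.51%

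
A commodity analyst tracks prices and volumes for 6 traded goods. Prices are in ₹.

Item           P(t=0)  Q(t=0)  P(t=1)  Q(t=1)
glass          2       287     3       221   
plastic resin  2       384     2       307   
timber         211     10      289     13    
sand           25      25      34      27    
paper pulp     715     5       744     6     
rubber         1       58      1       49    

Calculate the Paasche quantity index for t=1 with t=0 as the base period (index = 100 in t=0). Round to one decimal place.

114.4

Paasche quantity index uses current-period prices as weights.
ΣP(t=1)·Q(t=1) = 3×221 + 2×307 + 289×13 + 34×27 + 744×6 + 1×49 = 663 + 614 + 3757 + 918 + 4464 + 49 = 10465
ΣP(t=1)·Q(t=0) = 3×287 + 2×384 + 289×10 + 34×25 + 744×5 + 1×58 = 861 + 768 + 2890 + 850 + 3720 + 58 = 9147
Index = 10465 / 9147 × 100 = 114.4091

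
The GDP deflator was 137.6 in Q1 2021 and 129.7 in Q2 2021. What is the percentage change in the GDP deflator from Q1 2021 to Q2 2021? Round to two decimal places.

Change = (129.7 − 137.6) / 137.6 × 100
       = -7.9 / 137.6 × 100 = -5.7413%

-5.74%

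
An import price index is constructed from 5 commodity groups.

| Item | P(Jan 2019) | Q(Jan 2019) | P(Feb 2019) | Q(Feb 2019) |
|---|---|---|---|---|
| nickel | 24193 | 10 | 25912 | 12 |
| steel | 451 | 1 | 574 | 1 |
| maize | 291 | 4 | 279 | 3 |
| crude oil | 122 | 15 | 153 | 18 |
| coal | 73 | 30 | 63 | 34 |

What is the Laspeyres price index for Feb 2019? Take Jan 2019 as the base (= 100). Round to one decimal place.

107.0

Laspeyres price index uses base-period quantities as weights.
ΣP(Feb 2019)·Q(Jan 2019) = 25912×10 + 574×1 + 279×4 + 153×15 + 63×30 = 259120 + 574 + 1116 + 2295 + 1890 = 264995
ΣP(Jan 2019)·Q(Jan 2019) = 24193×10 + 451×1 + 291×4 + 122×15 + 73×30 = 241930 + 451 + 1164 + 1830 + 2190 = 247565
Index = 264995 / 247565 × 100 = 107.0406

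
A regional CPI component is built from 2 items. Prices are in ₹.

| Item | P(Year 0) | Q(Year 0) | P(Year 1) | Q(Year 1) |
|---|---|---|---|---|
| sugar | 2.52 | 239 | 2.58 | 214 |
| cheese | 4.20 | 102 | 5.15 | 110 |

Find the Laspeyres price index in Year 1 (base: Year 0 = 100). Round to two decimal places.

Laspeyres price index uses base-period quantities as weights.
ΣP(Year 1)·Q(Year 0) = 2.58×239 + 5.15×102 = 616.62 + 525.3 = 1141.92
ΣP(Year 0)·Q(Year 0) = 2.52×239 + 4.20×102 = 602.28 + 428.4 = 1030.68
Index = 1141.92 / 1030.68 × 100 = 110.7929

110.79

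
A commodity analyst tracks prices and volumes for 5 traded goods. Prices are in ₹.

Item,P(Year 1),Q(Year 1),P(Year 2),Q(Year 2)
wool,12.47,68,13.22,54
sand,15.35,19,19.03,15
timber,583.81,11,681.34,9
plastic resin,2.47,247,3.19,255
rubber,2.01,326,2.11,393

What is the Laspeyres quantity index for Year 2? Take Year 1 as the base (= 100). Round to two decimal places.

Laspeyres quantity index uses base-period prices as weights.
ΣP(Year 1)·Q(Year 2) = 12.47×54 + 15.35×15 + 583.81×9 + 2.47×255 + 2.01×393 = 673.38 + 230.25 + 5254.29 + 629.85 + 789.93 = 7577.7
ΣP(Year 1)·Q(Year 1) = 12.47×68 + 15.35×19 + 583.81×11 + 2.47×247 + 2.01×326 = 847.96 + 291.65 + 6421.91 + 610.09 + 655.26 = 8826.87
Index = 7577.7 / 8826.87 × 100 = 85.8481

85.85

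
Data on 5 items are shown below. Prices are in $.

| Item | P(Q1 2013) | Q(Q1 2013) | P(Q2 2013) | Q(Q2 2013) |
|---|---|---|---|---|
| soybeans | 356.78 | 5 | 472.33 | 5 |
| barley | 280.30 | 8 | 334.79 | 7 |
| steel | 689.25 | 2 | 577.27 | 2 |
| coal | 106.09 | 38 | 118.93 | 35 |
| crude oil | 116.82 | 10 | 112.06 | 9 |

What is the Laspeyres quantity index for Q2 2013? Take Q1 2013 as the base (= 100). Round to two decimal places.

Laspeyres quantity index uses base-period prices as weights.
ΣP(Q1 2013)·Q(Q2 2013) = 356.78×5 + 280.30×7 + 689.25×2 + 106.09×35 + 116.82×9 = 1783.9 + 1962.1 + 1378.5 + 3713.15 + 1051.38 = 9889.03
ΣP(Q1 2013)·Q(Q1 2013) = 356.78×5 + 280.30×8 + 689.25×2 + 106.09×38 + 116.82×10 = 1783.9 + 2242.4 + 1378.5 + 4031.42 + 1168.2 = 10604.42
Index = 9889.03 / 10604.42 × 100 = 93.2539

93.25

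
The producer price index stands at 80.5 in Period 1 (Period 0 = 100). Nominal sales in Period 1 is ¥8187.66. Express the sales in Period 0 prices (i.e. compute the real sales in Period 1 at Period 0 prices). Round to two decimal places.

10171.01

Real = Nominal ÷ (Index/100) = 8187.66 ÷ (80.5/100)
     = 8187.66 ÷ 0.805 = 10171.0062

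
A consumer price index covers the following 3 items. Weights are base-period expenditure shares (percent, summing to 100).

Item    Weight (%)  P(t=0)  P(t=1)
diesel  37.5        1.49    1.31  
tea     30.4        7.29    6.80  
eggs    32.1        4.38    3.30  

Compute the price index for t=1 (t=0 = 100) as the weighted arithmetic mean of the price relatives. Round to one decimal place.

85.5

diesel: 37.5 × (1.31/1.49) = 37.5 × 0.879195 = 32.9698
tea: 30.4 × (6.80/7.29) = 30.4 × 0.932785 = 28.3567
eggs: 32.1 × (3.30/4.38) = 32.1 × 0.753425 = 24.1849
Index = Σ wᵢ·(p₁ᵢ/p₀ᵢ) = 32.9698 + 28.3567 + 24.1849 = 85.5114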